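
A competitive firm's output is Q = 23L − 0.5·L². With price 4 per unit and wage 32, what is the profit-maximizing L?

The marginal product of L is MP_L = 23 − L.
A price-taking firm hires until the value of the marginal product equals the wage: P·MP_L = w, so 4·(23 − L) = 32.
Then 23 − L = 8, giving L = 15.

L* = 15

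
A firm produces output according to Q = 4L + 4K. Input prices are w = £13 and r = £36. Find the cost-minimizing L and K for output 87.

L* = 21.75, K* = 0

The inputs are perfect substitutes, so the firm uses whichever has the lower cost per unit of output.
Cost per unit of output via L is w/4 = 3.25; via K it is r/4 = 9. L is cheaper.
Producing Q = 87 with L alone: L = 21.75, K = 0.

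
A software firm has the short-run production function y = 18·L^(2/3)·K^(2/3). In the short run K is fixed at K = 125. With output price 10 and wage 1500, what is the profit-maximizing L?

With K = 125, MP_L = (2/3)·18·L^(-1/3)·125^(2/3) = 300·L^(-1/3).
Profit maximization for a price taker requires P·MP_L = w: 10·300·L^(-1/3) = 1500.
So L^(-1/3) = 0.5, which gives L = 8.

L* = 8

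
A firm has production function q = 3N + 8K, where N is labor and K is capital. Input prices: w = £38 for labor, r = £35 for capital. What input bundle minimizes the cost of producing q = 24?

The inputs are perfect substitutes, so the firm uses whichever has the lower cost per unit of output.
Cost per unit of output via N is w/3 = 38/3; via K it is r/8 = 4.375. K is cheaper.
Producing q = 24 with K alone: N = 0, K = 3.

N* = 0, K* = 3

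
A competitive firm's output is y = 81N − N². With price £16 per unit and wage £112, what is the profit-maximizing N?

The marginal product of N is MP_N = 81 − 2N.
A price-taking firm hires until the value of the marginal product equals the wage: P·MP_N = w, so 16·(81 − 2N) = 112.
Then 81 − 2N = 7, giving N = 37.

N* = 37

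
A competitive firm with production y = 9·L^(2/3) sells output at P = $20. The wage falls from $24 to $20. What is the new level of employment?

L* = 216

From P·MP_L = w with MP_L = 6·L^(-1/3), the labor demand is L(w) = (120/w)^(3).
At w = 24: L = 125. At w = 20: L = 216.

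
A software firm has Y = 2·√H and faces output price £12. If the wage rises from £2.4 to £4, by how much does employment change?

From P·MP_H = w with MP_H = H^(-1/2), the labor demand is H(w) = (12/w)^(2).
At w = 2.4: H = 25. At w = 4: H = 9.
ΔH = 9 − 25 = -16.

ΔH = -16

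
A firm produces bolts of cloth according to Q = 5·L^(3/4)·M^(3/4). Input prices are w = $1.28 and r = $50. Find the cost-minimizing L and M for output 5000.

L* = 625, M* = 16

Cost minimization requires the marginal rate of technical substitution to equal the input-price ratio: MP_L/MP_M = w/r.
Here MP_L/MP_M = (3/4)·(M/L)/(3/4) = (M/L). Setting this equal to 1.28/50 = 0.0256 gives M = 0.0256L.
Substituting into Q = 5000: 5·L^(3/4)·(0.0256L)^(3/4) = 5000.
Solving, L = 625 and M = 16.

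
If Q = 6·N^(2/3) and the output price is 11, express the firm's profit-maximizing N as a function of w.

N(w) = 85184/w³

MP_N = (2/3)·6·N^(-1/3) = 4·N^(-1/3).
Setting P·MP_N = w: 44·N^(-1/3) = w.
Solving for N: N^(-1/3) = w/44, so N = (44/w)^(3).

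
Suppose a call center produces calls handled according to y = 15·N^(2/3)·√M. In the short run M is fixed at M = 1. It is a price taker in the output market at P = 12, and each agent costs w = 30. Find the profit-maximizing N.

With M = 1, MP_N = (2/3)·15·N^(-1/3)·1^(1/2) = 10·N^(-1/3).
Profit maximization for a price taker requires P·MP_N = w: 12·10·N^(-1/3) = 30.
So N^(-1/3) = 0.25, which gives N = 64.

N* = 64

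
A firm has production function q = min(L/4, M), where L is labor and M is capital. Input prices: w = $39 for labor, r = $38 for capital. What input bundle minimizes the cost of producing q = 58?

L* = 232, M* = 58

With a fixed-proportions technology, the cost-minimizing bundle uses no slack in either input: L/4 = M = q.
So L = 4·58 = 232 and M = 58.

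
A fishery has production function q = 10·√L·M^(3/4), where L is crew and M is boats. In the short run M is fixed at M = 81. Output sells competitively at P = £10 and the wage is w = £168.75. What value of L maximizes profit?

L* = 64

With M = 81, MP_L = (1/2)·10·L^(-1/2)·81^(3/4) = 135·L^(-1/2).
Profit maximization for a price taker requires P·MP_L = w: 10·135·L^(-1/2) = 168.75.
So L^(-1/2) = 0.125, which gives L = 64.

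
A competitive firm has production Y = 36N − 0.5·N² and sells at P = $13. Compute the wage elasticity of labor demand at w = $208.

ε = -0.8

From P·MP_N = w with MP_N = 36 − N, labor demand is N(w) = 36 − w/13.
dN/dw = −1/(13) = -1/13.
At w = 208, N = 20, so ε = (dN/dw)·(w/N) = (-1/13)·(208/20) = -0.8.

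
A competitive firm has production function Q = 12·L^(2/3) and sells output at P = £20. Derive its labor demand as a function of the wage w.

L(w) = 4096000/w³

MP_L = (2/3)·12·L^(-1/3) = 8·L^(-1/3).
Setting P·MP_L = w: 160·L^(-1/3) = w.
Solving for L: L^(-1/3) = w/160, so L = (160/w)^(3).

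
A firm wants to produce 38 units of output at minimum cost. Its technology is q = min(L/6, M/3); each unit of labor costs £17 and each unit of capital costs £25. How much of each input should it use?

With a fixed-proportions technology, the cost-minimizing bundle uses no slack in either input: L/6 = M/3 = q.
So L = 6·38 = 228 and M = 3·38 = 114.

L* = 228, M* = 114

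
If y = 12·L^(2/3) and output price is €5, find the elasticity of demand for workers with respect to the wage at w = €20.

MP_L = (2/3)·12·L^(-1/3), so P·MP_L = w gives 40·L^(-1/3) = w.
Solving, L(w) = (40/w)^(3). This is a constant-elasticity form: L ∝ w^(−3), so ε = −3.

ε = -3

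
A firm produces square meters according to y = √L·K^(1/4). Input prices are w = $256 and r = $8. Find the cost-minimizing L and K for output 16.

L* = 16, K* = 256

Cost minimization requires the marginal rate of technical substitution to equal the input-price ratio: MP_L/MP_K = w/r.
Here MP_L/MP_K = (1/2)·(K/L)/(1/4) = 2·(K/L). Setting this equal to 256/8 = 32 gives K = 16L.
Substituting into y = 16: L^(1/2)·(16L)^(1/4) = 16.
Solving, L = 16 and K = 256.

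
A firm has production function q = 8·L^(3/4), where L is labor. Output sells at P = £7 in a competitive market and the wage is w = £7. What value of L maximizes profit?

L* = 1296

MP_L = (3/4)·8·L^(-1/4) = 6·L^(-1/4).
Profit maximization for a price taker requires P·MP_L = w: 7·6·L^(-1/4) = 7.
So L^(-1/4) = 1/6, which gives L = 1296.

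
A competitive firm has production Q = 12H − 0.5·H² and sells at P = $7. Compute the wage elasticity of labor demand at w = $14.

ε = -0.2

From P·MP_H = w with MP_H = 12 − H, labor demand is H(w) = 12 − w/7.
dH/dw = −1/(7) = -1/7.
At w = 14, H = 10, so ε = (dH/dw)·(w/H) = (-1/7)·(14/10) = -0.2.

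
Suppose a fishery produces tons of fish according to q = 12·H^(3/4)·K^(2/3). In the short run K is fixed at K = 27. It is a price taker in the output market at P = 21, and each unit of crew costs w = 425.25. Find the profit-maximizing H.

H* = 256

With K = 27, MP_H = (3/4)·12·H^(-1/4)·27^(2/3) = 81·H^(-1/4).
Profit maximization for a price taker requires P·MP_H = w: 21·81·H^(-1/4) = 425.25.
So H^(-1/4) = 0.25, which gives H = 256.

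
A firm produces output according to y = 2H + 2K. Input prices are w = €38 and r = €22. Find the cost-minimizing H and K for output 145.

H* = 0, K* = 72.5

The inputs are perfect substitutes, so the firm uses whichever has the lower cost per unit of output.
Cost per unit of output via H is w/2 = 19; via K it is r/2 = 11. K is cheaper.
Producing y = 145 with K alone: H = 0, K = 72.5.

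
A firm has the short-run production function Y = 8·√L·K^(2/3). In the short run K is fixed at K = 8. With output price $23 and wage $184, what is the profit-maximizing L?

With K = 8, MP_L = (1/2)·8·L^(-1/2)·8^(2/3) = 16·L^(-1/2).
Profit maximization for a price taker requires P·MP_L = w: 23·16·L^(-1/2) = 184.
So L^(-1/2) = 0.5, which gives L = 4.

L* = 4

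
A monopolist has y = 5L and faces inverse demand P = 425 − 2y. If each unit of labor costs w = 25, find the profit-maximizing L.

L* = 21

Marginal revenue from the inverse demand is MR = 425 − 4y.
The marginal product is MP_L = 5.
A monopolist hires until marginal revenue product equals the wage: MR·MP_L = w.
(425 − 20L)·5 = 25, so L = 21.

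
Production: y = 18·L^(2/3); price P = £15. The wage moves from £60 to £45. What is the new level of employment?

L* = 64

From P·MP_L = w with MP_L = 12·L^(-1/3), the labor demand is L(w) = (180/w)^(3).
At w = 60: L = 27. At w = 45: L = 64.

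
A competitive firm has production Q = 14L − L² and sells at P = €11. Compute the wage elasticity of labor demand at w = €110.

ε = -2.5

From P·MP_L = w with MP_L = 14 − 2L, labor demand is L(w) = (14 − w/11)/2.
dL/dw = −1/(22) = -1/22.
At w = 110, L = 2, so ε = (dL/dw)·(w/L) = (-1/22)·(110/2) = -2.5.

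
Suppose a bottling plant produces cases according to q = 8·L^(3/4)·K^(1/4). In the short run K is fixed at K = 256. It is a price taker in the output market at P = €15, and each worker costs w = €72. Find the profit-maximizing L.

L* = 625

With K = 256, MP_L = (3/4)·8·L^(-1/4)·256^(1/4) = 24·L^(-1/4).
Profit maximization for a price taker requires P·MP_L = w: 15·24·L^(-1/4) = 72.
So L^(-1/4) = 0.2, which gives L = 625.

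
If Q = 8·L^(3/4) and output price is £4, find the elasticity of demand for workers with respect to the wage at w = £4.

ε = -4

MP_L = (3/4)·8·L^(-1/4), so P·MP_L = w gives 24·L^(-1/4) = w.
Solving, L(w) = (24/w)^(4). This is a constant-elasticity form: L ∝ w^(−4), so ε = −4.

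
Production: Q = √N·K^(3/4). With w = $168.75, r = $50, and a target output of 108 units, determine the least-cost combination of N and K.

N* = 16, K* = 81

Cost minimization requires the marginal rate of technical substitution to equal the input-price ratio: MP_N/MP_K = w/r.
Here MP_N/MP_K = (1/2)·(K/N)/(3/4) = (2/3)·(K/N). Setting this equal to 168.75/50 = 3.375 gives K = 5.0625N.
Substituting into Q = 108: N^(1/2)·(5.0625N)^(3/4) = 108.
Solving, N = 16 and K = 81.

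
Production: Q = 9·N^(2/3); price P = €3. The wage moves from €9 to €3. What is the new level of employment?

N* = 216

From P·MP_N = w with MP_N = 6·N^(-1/3), the labor demand is N(w) = (18/w)^(3).
At w = 9: N = 8. At w = 3: N = 216.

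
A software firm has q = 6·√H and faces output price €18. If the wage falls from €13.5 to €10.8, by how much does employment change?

From P·MP_H = w with MP_H = 3·H^(-1/2), the labor demand is H(w) = (54/w)^(2).
At w = 13.5: H = 16. At w = 10.8: H = 25.
ΔH = 25 − 16 = 9.

ΔH = 9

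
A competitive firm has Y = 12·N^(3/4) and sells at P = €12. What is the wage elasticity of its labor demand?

MP_N = (3/4)·12·N^(-1/4), so P·MP_N = w gives 108·N^(-1/4) = w.
Solving, N(w) = (108/w)^(4). This is a constant-elasticity form: N ∝ w^(−4), so ε = −4.

ε = -4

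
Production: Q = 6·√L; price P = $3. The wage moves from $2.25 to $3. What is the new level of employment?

From P·MP_L = w with MP_L = 3·L^(-1/2), the labor demand is L(w) = (9/w)^(2).
At w = 2.25: L = 16. At w = 3: L = 9.

L* = 9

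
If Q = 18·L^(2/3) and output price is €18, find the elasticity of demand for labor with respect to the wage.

MP_L = (2/3)·18·L^(-1/3), so P·MP_L = w gives 216·L^(-1/3) = w.
Solving, L(w) = (216/w)^(3). This is a constant-elasticity form: L ∝ w^(−3), so ε = −3.

ε = -3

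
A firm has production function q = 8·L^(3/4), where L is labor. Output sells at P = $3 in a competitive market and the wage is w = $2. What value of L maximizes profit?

MP_L = (3/4)·8·L^(-1/4) = 6·L^(-1/4).
Profit maximization for a price taker requires P·MP_L = w: 3·6·L^(-1/4) = 2.
So L^(-1/4) = 1/9, which gives L = 6561.

L* = 6561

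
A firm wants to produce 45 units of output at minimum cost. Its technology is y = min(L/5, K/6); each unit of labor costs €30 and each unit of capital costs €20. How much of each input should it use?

With a fixed-proportions technology, the cost-minimizing bundle uses no slack in either input: L/5 = K/6 = y.
So L = 5·45 = 225 and K = 6·45 = 270.

L* = 225, K* = 270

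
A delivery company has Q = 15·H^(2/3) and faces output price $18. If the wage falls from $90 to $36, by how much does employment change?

ΔH = 117

From P·MP_H = w with MP_H = 10·H^(-1/3), the labor demand is H(w) = (180/w)^(3).
At w = 90: H = 8. At w = 36: H = 125.
ΔH = 125 − 8 = 117.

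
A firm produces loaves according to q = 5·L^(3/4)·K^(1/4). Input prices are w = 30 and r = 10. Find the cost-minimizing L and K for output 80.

L* = 16, K* = 16

Cost minimization requires the marginal rate of technical substitution to equal the input-price ratio: MP_L/MP_K = w/r.
Here MP_L/MP_K = (3/4)·(K/L)/(1/4) = 3·(K/L). Setting this equal to 30/10 = 3 gives K = L.
Substituting into q = 80: 5·L^(3/4)·(L)^(1/4) = 80.
Solving, L = 16 and K = 16.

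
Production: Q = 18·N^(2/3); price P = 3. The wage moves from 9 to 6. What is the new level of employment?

N* = 216

From P·MP_N = w with MP_N = 12·N^(-1/3), the labor demand is N(w) = (36/w)^(3).
At w = 9: N = 64. At w = 6: N = 216.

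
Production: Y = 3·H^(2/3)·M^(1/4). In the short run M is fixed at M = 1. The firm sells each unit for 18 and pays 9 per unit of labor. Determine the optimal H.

With M = 1, MP_H = (2/3)·3·H^(-1/3)·1^(1/4) = 2·H^(-1/3).
Profit maximization for a price taker requires P·MP_H = w: 18·2·H^(-1/3) = 9.
So H^(-1/3) = 0.25, which gives H = 64.

H* = 64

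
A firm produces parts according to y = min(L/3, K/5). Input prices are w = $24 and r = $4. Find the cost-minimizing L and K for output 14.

With a fixed-proportions technology, the cost-minimizing bundle uses no slack in either input: L/3 = K/5 = y.
So L = 3·14 = 42 and K = 5·14 = 70.

L* = 42, K* = 70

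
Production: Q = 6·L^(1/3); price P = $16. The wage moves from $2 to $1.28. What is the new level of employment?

From P·MP_L = w with MP_L = 2·L^(-2/3), the labor demand is L(w) = (32/w)^(3/2).
At w = 2: L = 64. At w = 1.28: L = 125.

L* = 125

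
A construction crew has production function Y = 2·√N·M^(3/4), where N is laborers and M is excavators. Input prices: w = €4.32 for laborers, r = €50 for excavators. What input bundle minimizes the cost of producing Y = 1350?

N* = 625, M* = 81

Cost minimization requires the marginal rate of technical substitution to equal the input-price ratio: MP_N/MP_M = w/r.
Here MP_N/MP_M = (1/2)·(M/N)/(3/4) = (2/3)·(M/N). Setting this equal to 4.32/50 = 0.0864 gives M = 0.1296N.
Substituting into Y = 1350: 2·N^(1/2)·(0.1296N)^(3/4) = 1350.
Solving, N = 625 and M = 81.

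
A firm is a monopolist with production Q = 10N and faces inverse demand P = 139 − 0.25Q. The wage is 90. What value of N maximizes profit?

N* = 26

Marginal revenue from the inverse demand is MR = 139 − 0.5Q.
The marginal product is MP_N = 10.
A monopolist hires until marginal revenue product equals the wage: MR·MP_N = w.
(139 − 5N)·10 = 90, so N = 26.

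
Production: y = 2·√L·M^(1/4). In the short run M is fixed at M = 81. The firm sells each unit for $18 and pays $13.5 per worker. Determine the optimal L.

With M = 81, MP_L = (1/2)·2·L^(-1/2)·81^(1/4) = 3·L^(-1/2).
Profit maximization for a price taker requires P·MP_L = w: 18·3·L^(-1/2) = 13.5.
So L^(-1/2) = 0.25, which gives L = 16.

L* = 16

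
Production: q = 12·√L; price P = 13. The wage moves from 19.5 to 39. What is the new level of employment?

L* = 4

From P·MP_L = w with MP_L = 6·L^(-1/2), the labor demand is L(w) = (78/w)^(2).
At w = 19.5: L = 16. At w = 39: L = 4.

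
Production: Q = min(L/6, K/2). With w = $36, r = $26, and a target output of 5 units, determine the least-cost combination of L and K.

With a fixed-proportions technology, the cost-minimizing bundle uses no slack in either input: L/6 = K/2 = Q.
So L = 6·5 = 30 and K = 2·5 = 10.

L* = 30, K* = 10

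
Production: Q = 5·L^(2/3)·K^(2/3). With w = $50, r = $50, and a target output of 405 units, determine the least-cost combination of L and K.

Cost minimization requires the marginal rate of technical substitution to equal the input-price ratio: MP_L/MP_K = w/r.
Here MP_L/MP_K = (2/3)·(K/L)/(2/3) = (K/L). Setting this equal to 50/50 = 1 gives K = L.
Substituting into Q = 405: 5·L^(2/3)·(L)^(2/3) = 405.
Solving, L = 27 and K = 27.

L* = 27, K* = 27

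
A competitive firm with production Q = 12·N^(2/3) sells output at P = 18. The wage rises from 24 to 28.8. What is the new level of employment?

From P·MP_N = w with MP_N = 8·N^(-1/3), the labor demand is N(w) = (144/w)^(3).
At w = 24: N = 216. At w = 28.8: N = 125.

N* = 125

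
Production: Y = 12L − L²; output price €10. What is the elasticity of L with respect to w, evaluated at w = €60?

From P·MP_L = w with MP_L = 12 − 2L, labor demand is L(w) = (12 − w/10)/2.
dL/dw = −1/(20) = -0.05.
At w = 60, L = 3, so ε = (dL/dw)·(w/L) = (-0.05)·(60/3) = -1.

ε = -1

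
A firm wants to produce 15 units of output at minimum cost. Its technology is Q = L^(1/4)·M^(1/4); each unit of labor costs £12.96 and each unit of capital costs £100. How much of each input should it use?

Cost minimization requires the marginal rate of technical substitution to equal the input-price ratio: MP_L/MP_M = w/r.
Here MP_L/MP_M = (1/4)·(M/L)/(1/4) = (M/L). Setting this equal to 12.96/100 = 0.1296 gives M = 0.1296L.
Substituting into Q = 15: L^(1/4)·(0.1296L)^(1/4) = 15.
Solving, L = 625 and M = 81.

L* = 625, M* = 81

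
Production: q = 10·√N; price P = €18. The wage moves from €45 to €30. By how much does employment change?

ΔN = 5

From P·MP_N = w with MP_N = 5·N^(-1/2), the labor demand is N(w) = (90/w)^(2).
At w = 45: N = 4. At w = 30: N = 9.
ΔN = 9 − 4 = 5.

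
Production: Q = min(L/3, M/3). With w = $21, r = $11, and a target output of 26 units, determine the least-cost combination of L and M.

With a fixed-proportions technology, the cost-minimizing bundle uses no slack in either input: L/3 = M/3 = Q.
So L = 3·26 = 78 and M = 3·26 = 78.

L* = 78, M* = 78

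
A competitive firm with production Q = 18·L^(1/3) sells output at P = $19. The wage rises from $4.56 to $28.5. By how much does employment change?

From P·MP_L = w with MP_L = 6·L^(-2/3), the labor demand is L(w) = (114/w)^(3/2).
At w = 4.56: L = 125. At w = 28.5: L = 8.
ΔL = 8 − 125 = -117.

ΔL = -117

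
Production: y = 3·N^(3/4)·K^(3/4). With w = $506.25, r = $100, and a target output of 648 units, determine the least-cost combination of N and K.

N* = 16, K* = 81

Cost minimization requires the marginal rate of technical substitution to equal the input-price ratio: MP_N/MP_K = w/r.
Here MP_N/MP_K = (3/4)·(K/N)/(3/4) = (K/N). Setting this equal to 506.25/100 = 5.0625 gives K = 5.0625N.
Substituting into y = 648: 3·N^(3/4)·(5.0625N)^(3/4) = 648.
Solving, N = 16 and K = 81.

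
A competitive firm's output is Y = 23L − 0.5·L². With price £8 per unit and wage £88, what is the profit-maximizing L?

L* = 12

The marginal product of L is MP_L = 23 − L.
A price-taking firm hires until the value of the marginal product equals the wage: P·MP_L = w, so 8·(23 − L) = 88.
Then 23 − L = 11, giving L = 12.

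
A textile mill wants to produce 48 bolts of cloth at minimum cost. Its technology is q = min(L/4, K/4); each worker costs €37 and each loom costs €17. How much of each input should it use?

L* = 192, K* = 192

With a fixed-proportions technology, the cost-minimizing bundle uses no slack in either input: L/4 = K/4 = q.
So L = 4·48 = 192 and K = 4·48 = 192.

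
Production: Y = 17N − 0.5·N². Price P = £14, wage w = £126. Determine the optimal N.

N* = 8

The marginal product of N is MP_N = 17 − N.
A price-taking firm hires until the value of the marginal product equals the wage: P·MP_N = w, so 14·(17 − N) = 126.
Then 17 − N = 9, giving N = 8.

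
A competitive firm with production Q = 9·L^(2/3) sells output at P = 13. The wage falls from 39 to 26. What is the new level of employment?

From P·MP_L = w with MP_L = 6·L^(-1/3), the labor demand is L(w) = (78/w)^(3).
At w = 39: L = 8. At w = 26: L = 27.

L* = 27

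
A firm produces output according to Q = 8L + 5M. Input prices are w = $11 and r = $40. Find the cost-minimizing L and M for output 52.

L* = 6.5, M* = 0

The inputs are perfect substitutes, so the firm uses whichever has the lower cost per unit of output.
Cost per unit of output via L is w/8 = 1.375; via M it is r/5 = 8. L is cheaper.
Producing Q = 52 with L alone: L = 6.5, M = 0.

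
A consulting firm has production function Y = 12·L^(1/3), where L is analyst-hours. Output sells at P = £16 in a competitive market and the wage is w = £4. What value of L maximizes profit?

L* = 64

MP_L = (1/3)·12·L^(-2/3) = 4·L^(-2/3).
Profit maximization for a price taker requires P·MP_L = w: 16·4·L^(-2/3) = 4.
So L^(-2/3) = 0.0625, which gives L = 64.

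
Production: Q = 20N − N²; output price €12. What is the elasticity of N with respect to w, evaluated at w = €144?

From P·MP_N = w with MP_N = 20 − 2N, labor demand is N(w) = (20 − w/12)/2.
dN/dw = −1/(24) = -1/24.
At w = 144, N = 4, so ε = (dN/dw)·(w/N) = (-1/24)·(144/4) = -1.5.

ε = -1.5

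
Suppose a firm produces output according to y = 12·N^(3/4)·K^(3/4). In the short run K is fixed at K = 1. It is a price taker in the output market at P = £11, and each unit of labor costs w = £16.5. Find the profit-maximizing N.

N* = 1296

With K = 1, MP_N = (3/4)·12·N^(-1/4)·1^(3/4) = 9·N^(-1/4).
Profit maximization for a price taker requires P·MP_N = w: 11·9·N^(-1/4) = 16.5.
So N^(-1/4) = 1/6, which gives N = 1296.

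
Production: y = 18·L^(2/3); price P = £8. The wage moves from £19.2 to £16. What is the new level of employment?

From P·MP_L = w with MP_L = 12·L^(-1/3), the labor demand is L(w) = (96/w)^(3).
At w = 19.2: L = 125. At w = 16: L = 216.

L* = 216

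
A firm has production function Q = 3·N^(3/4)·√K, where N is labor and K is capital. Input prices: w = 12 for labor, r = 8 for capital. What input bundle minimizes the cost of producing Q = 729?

N* = 81, K* = 81

Cost minimization requires the marginal rate of technical substitution to equal the input-price ratio: MP_N/MP_K = w/r.
Here MP_N/MP_K = (3/4)·(K/N)/(1/2) = 1.5·(K/N). Setting this equal to 12/8 = 1.5 gives K = N.
Substituting into Q = 729: 3·N^(3/4)·(N)^(1/2) = 729.
Solving, N = 81 and K = 81.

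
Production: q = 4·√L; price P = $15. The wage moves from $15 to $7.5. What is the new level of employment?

L* = 16

From P·MP_L = w with MP_L = 2·L^(-1/2), the labor demand is L(w) = (30/w)^(2).
At w = 15: L = 4. At w = 7.5: L = 16.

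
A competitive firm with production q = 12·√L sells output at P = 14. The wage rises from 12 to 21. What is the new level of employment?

From P·MP_L = w with MP_L = 6·L^(-1/2), the labor demand is L(w) = (84/w)^(2).
At w = 12: L = 49. At w = 21: L = 16.

L* = 16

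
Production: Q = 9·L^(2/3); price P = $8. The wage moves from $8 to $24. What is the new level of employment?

L* = 8

From P·MP_L = w with MP_L = 6·L^(-1/3), the labor demand is L(w) = (48/w)^(3).
At w = 8: L = 216. At w = 24: L = 8.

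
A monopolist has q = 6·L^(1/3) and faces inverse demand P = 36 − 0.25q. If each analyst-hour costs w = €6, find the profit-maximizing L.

Marginal revenue from the inverse demand is MR = 36 − 0.5q.
The marginal product is MP_L = 2·L^(-2/3).
A monopolist hires until marginal revenue product equals the wage: MR·MP_L = w.
At L, q = 6·L^(1/3). Substituting and solving: (36 − 3·L^(1/3))·2·L^(-2/3) = 6 gives L = 27.

L* = 27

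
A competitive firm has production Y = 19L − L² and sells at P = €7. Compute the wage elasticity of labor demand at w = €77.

From P·MP_L = w with MP_L = 19 − 2L, labor demand is L(w) = (19 − w/7)/2.
dL/dw = −1/(14) = -1/14.
At w = 77, L = 4, so ε = (dL/dw)·(w/L) = (-1/14)·(77/4) = -1.375.

ε = -1.375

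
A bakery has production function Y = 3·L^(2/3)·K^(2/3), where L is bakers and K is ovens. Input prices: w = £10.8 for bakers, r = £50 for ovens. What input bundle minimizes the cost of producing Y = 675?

Cost minimization requires the marginal rate of technical substitution to equal the input-price ratio: MP_L/MP_K = w/r.
Here MP_L/MP_K = (2/3)·(K/L)/(2/3) = (K/L). Setting this equal to 10.8/50 = 0.216 gives K = 0.216L.
Substituting into Y = 675: 3·L^(2/3)·(0.216L)^(2/3) = 675.
Solving, L = 125 and K = 27.

L* = 125, K* = 27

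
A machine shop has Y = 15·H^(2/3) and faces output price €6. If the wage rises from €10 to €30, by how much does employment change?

From P·MP_H = w with MP_H = 10·H^(-1/3), the labor demand is H(w) = (60/w)^(3).
At w = 10: H = 216. At w = 30: H = 8.
ΔH = 8 − 216 = -208.

ΔH = -208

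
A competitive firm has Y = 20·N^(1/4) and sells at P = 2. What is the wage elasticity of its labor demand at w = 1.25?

ε = -4/3

MP_N = (1/4)·20·N^(-3/4), so P·MP_N = w gives 10·N^(-3/4) = w.
Solving, N(w) = (10/w)^(4/3). This is a constant-elasticity form: N ∝ w^(−4/3), so ε = −4/3.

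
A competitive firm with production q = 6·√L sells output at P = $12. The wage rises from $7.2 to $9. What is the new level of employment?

From P·MP_L = w with MP_L = 3·L^(-1/2), the labor demand is L(w) = (36/w)^(2).
At w = 7.2: L = 25. At w = 9: L = 16.

L* = 16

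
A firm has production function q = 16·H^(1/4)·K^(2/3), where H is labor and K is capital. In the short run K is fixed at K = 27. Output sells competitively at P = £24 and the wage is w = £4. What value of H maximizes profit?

With K = 27, MP_H = (1/4)·16·H^(-3/4)·27^(2/3) = 36·H^(-3/4).
Profit maximization for a price taker requires P·MP_H = w: 24·36·H^(-3/4) = 4.
So H^(-3/4) = 1/216, which gives H = 1296.

H* = 1296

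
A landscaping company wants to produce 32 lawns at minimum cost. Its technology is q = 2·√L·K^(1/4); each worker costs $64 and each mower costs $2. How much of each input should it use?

Cost minimization requires the marginal rate of technical substitution to equal the input-price ratio: MP_L/MP_K = w/r.
Here MP_L/MP_K = (1/2)·(K/L)/(1/4) = 2·(K/L). Setting this equal to 64/2 = 32 gives K = 16L.
Substituting into q = 32: 2·L^(1/2)·(16L)^(1/4) = 32.
Solving, L = 16 and K = 256.

L* = 16, K* = 256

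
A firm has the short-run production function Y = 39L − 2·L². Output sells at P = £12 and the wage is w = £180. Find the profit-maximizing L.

L* = 6

The marginal product of L is MP_L = 39 − 4L.
A price-taking firm hires until the value of the marginal product equals the wage: P·MP_L = w, so 12·(39 − 4L) = 180.
Then 39 − 4L = 15, giving L = 6.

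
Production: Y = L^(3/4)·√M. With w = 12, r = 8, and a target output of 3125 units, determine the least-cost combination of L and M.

Cost minimization requires the marginal rate of technical substitution to equal the input-price ratio: MP_L/MP_M = w/r.
Here MP_L/MP_M = (3/4)·(M/L)/(1/2) = 1.5·(M/L). Setting this equal to 12/8 = 1.5 gives M = L.
Substituting into Y = 3125: L^(3/4)·(L)^(1/2) = 3125.
Solving, L = 625 and M = 625.

L* = 625, M* = 625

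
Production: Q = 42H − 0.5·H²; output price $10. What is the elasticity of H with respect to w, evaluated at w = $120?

ε = -0.4

From P·MP_H = w with MP_H = 42 − H, labor demand is H(w) = 42 − w/10.
dH/dw = −1/(10) = -0.1.
At w = 120, H = 30, so ε = (dH/dw)·(w/H) = (-0.1)·(120/30) = -0.4.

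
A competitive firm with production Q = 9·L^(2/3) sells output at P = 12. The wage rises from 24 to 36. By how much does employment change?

From P·MP_L = w with MP_L = 6·L^(-1/3), the labor demand is L(w) = (72/w)^(3).
At w = 24: L = 27. At w = 36: L = 8.
ΔL = 8 − 27 = -19.

ΔL = -19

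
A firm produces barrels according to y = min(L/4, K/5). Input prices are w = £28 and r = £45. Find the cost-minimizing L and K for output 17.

L* = 68, K* = 85

With a fixed-proportions technology, the cost-minimizing bundle uses no slack in either input: L/4 = K/5 = y.
So L = 4·17 = 68 and K = 5·17 = 85.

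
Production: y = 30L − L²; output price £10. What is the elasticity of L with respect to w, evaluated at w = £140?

From P·MP_L = w with MP_L = 30 − 2L, labor demand is L(w) = (30 − w/10)/2.
dL/dw = −1/(20) = -0.05.
At w = 140, L = 8, so ε = (dL/dw)·(w/L) = (-0.05)·(140/8) = -0.875.

ε = -0.875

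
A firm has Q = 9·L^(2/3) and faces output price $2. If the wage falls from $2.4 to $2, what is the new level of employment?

L* = 216

From P·MP_L = w with MP_L = 6·L^(-1/3), the labor demand is L(w) = (12/w)^(3).
At w = 2.4: L = 125. At w = 2: L = 216.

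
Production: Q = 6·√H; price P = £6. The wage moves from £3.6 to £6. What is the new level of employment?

From P·MP_H = w with MP_H = 3·H^(-1/2), the labor demand is H(w) = (18/w)^(2).
At w = 3.6: H = 25. At w = 6: H = 9.

H* = 9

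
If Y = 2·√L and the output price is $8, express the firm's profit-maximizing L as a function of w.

MP_L = (1/2)·2·L^(-1/2) = L^(-1/2).
Setting P·MP_L = w: 8·L^(-1/2) = w.
Solving for L: L^(-1/2) = w/8, so L = (8/w)^(2).

L(w) = 64/w²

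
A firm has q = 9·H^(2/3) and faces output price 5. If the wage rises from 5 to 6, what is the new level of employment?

From P·MP_H = w with MP_H = 6·H^(-1/3), the labor demand is H(w) = (30/w)^(3).
At w = 5: H = 216. At w = 6: H = 125.

H* = 125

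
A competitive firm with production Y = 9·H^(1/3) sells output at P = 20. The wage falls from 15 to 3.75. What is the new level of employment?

H* = 64

From P·MP_H = w with MP_H = 3·H^(-2/3), the labor demand is H(w) = (60/w)^(3/2).
At w = 15: H = 8. At w = 3.75: H = 64.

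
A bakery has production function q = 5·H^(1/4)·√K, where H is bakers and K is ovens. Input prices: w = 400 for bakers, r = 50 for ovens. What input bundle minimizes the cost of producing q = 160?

Cost minimization requires the marginal rate of technical substitution to equal the input-price ratio: MP_H/MP_K = w/r.
Here MP_H/MP_K = (1/4)·(K/H)/(1/2) = 0.5·(K/H). Setting this equal to 400/50 = 8 gives K = 16H.
Substituting into q = 160: 5·H^(1/4)·(16H)^(1/2) = 160.
Solving, H = 16 and K = 256.

H* = 16, K* = 256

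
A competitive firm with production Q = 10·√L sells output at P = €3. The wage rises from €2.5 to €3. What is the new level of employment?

L* = 25

From P·MP_L = w with MP_L = 5·L^(-1/2), the labor demand is L(w) = (15/w)^(2).
At w = 2.5: L = 36. At w = 3: L = 25.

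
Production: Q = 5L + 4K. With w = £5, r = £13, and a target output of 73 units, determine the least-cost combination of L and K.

L* = 14.6, K* = 0

The inputs are perfect substitutes, so the firm uses whichever has the lower cost per unit of output.
Cost per unit of output via L is w/5 = 1; via K it is r/4 = 3.25. L is cheaper.
Producing Q = 73 with L alone: L = 14.6, K = 0.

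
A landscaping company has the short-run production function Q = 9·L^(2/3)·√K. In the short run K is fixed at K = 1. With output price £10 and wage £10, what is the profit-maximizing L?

With K = 1, MP_L = (2/3)·9·L^(-1/3)·1^(1/2) = 6·L^(-1/3).
Profit maximization for a price taker requires P·MP_L = w: 10·6·L^(-1/3) = 10.
So L^(-1/3) = 1/6, which gives L = 216.

L* = 216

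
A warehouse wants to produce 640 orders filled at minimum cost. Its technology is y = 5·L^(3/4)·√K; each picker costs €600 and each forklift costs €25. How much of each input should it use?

Cost minimization requires the marginal rate of technical substitution to equal the input-price ratio: MP_L/MP_K = w/r.
Here MP_L/MP_K = (3/4)·(K/L)/(1/2) = 1.5·(K/L). Setting this equal to 600/25 = 24 gives K = 16L.
Substituting into y = 640: 5·L^(3/4)·(16L)^(1/2) = 640.
Solving, L = 16 and K = 256.

L* = 16, K* = 256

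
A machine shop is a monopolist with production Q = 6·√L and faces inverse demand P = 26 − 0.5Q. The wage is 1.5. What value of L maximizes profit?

Marginal revenue from the inverse demand is MR = 26 − Q.
The marginal product is MP_L = 3·L^(-1/2).
A monopolist hires until marginal revenue product equals the wage: MR·MP_L = w.
At L, Q = 6·√L. Substituting and solving: (26 − 6·√L)·3·L^(-1/2) = 1.5 gives L = 16.

L* = 16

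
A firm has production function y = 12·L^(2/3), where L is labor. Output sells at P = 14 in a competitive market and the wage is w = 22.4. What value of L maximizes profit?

L* = 125

MP_L = (2/3)·12·L^(-1/3) = 8·L^(-1/3).
Profit maximization for a price taker requires P·MP_L = w: 14·8·L^(-1/3) = 22.4.
So L^(-1/3) = 0.2, which gives L = 125.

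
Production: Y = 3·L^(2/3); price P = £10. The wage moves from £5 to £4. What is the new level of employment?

From P·MP_L = w with MP_L = 2·L^(-1/3), the labor demand is L(w) = (20/w)^(3).
At w = 5: L = 64. At w = 4: L = 125.

L* = 125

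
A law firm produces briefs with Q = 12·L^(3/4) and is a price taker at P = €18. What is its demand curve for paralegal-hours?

MP_L = (3/4)·12·L^(-1/4) = 9·L^(-1/4).
Setting P·MP_L = w: 162·L^(-1/4) = w.
Solving for L: L^(-1/4) = w/162, so L = (162/w)^(4).

L(w) = (162/w)^(4)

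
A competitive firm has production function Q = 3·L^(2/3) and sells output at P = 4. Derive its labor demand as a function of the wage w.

L(w) = 512/w³

MP_L = (2/3)·3·L^(-1/3) = 2·L^(-1/3).
Setting P·MP_L = w: 8·L^(-1/3) = w.
Solving for L: L^(-1/3) = w/8, so L = (8/w)^(3).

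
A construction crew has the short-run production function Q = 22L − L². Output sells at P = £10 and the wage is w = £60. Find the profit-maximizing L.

L* = 8

The marginal product of L is MP_L = 22 − 2L.
A price-taking firm hires until the value of the marginal product equals the wage: P·MP_L = w, so 10·(22 − 2L) = 60.
Then 22 − 2L = 6, giving L = 8.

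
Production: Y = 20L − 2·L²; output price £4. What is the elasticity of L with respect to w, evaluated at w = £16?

From P·MP_L = w with MP_L = 20 − 4L, labor demand is L(w) = (20 − w/4)/4.
dL/dw = −1/(16) = -0.0625.
At w = 16, L = 4, so ε = (dL/dw)·(w/L) = (-0.0625)·(16/4) = -0.25.

ε = -0.25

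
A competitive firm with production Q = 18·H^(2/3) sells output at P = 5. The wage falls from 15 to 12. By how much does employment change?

From P·MP_H = w with MP_H = 12·H^(-1/3), the labor demand is H(w) = (60/w)^(3).
At w = 15: H = 64. At w = 12: H = 125.
ΔH = 125 − 64 = 61.

ΔH = 61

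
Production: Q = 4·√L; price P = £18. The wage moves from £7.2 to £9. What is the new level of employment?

From P·MP_L = w with MP_L = 2·L^(-1/2), the labor demand is L(w) = (36/w)^(2).
At w = 7.2: L = 25. At w = 9: L = 16.

L* = 16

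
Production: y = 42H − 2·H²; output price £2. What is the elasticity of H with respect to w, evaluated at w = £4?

ε = -0.05

From P·MP_H = w with MP_H = 42 − 4H, labor demand is H(w) = (42 − w/2)/4.
dH/dw = −1/(8) = -0.125.
At w = 4, H = 10, so ε = (dH/dw)·(w/H) = (-0.125)·(4/10) = -0.05.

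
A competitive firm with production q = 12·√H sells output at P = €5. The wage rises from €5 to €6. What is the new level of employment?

From P·MP_H = w with MP_H = 6·H^(-1/2), the labor demand is H(w) = (30/w)^(2).
At w = 5: H = 36. At w = 6: H = 25.

H* = 25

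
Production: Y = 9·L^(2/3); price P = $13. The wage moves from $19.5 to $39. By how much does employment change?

ΔL = -56

From P·MP_L = w with MP_L = 6·L^(-1/3), the labor demand is L(w) = (78/w)^(3).
At w = 19.5: L = 64. At w = 39: L = 8.
ΔL = 8 − 64 = -56.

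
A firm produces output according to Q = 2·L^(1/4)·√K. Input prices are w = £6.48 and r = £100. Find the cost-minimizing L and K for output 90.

L* = 625, K* = 81

Cost minimization requires the marginal rate of technical substitution to equal the input-price ratio: MP_L/MP_K = w/r.
Here MP_L/MP_K = (1/4)·(K/L)/(1/2) = 0.5·(K/L). Setting this equal to 6.48/100 = 0.0648 gives K = 0.1296L.
Substituting into Q = 90: 2·L^(1/4)·(0.1296L)^(1/2) = 90.
Solving, L = 625 and K = 81.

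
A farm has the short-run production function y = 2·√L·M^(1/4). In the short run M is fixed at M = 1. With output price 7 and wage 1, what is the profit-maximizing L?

L* = 49

With M = 1, MP_L = (1/2)·2·L^(-1/2)·1^(1/4) = L^(-1/2).
Profit maximization for a price taker requires P·MP_L = w: 7·L^(-1/2) = 1.
So L^(-1/2) = 1/7, which gives L = 49.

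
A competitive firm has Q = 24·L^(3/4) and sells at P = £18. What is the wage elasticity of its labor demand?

ε = -4

MP_L = (3/4)·24·L^(-1/4), so P·MP_L = w gives 324·L^(-1/4) = w.
Solving, L(w) = (324/w)^(4). This is a constant-elasticity form: L ∝ w^(−4), so ε = −4.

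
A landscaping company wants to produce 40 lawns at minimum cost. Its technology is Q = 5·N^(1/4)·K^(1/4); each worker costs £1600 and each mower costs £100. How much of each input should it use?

Cost minimization requires the marginal rate of technical substitution to equal the input-price ratio: MP_N/MP_K = w/r.
Here MP_N/MP_K = (1/4)·(K/N)/(1/4) = (K/N). Setting this equal to 1600/100 = 16 gives K = 16N.
Substituting into Q = 40: 5·N^(1/4)·(16N)^(1/4) = 40.
Solving, N = 16 and K = 256.

N* = 16, K* = 256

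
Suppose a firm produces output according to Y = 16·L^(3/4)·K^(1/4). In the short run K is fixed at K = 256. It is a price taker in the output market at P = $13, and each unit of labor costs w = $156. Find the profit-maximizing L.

L* = 256

With K = 256, MP_L = (3/4)·16·L^(-1/4)·256^(1/4) = 48·L^(-1/4).
Profit maximization for a price taker requires P·MP_L = w: 13·48·L^(-1/4) = 156.
So L^(-1/4) = 0.25, which gives L = 256.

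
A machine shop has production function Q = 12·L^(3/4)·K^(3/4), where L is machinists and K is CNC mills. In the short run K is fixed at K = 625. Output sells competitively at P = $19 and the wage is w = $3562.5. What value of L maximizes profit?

With K = 625, MP_L = (3/4)·12·L^(-1/4)·625^(3/4) = 1125·L^(-1/4).
Profit maximization for a price taker requires P·MP_L = w: 19·1125·L^(-1/4) = 3562.5.
So L^(-1/4) = 1/6, which gives L = 1296.

L* = 1296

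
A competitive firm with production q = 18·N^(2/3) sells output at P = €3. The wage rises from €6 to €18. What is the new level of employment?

From P·MP_N = w with MP_N = 12·N^(-1/3), the labor demand is N(w) = (36/w)^(3).
At w = 6: N = 216. At w = 18: N = 8.

N* = 8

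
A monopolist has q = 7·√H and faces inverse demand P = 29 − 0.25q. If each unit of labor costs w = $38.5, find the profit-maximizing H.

Marginal revenue from the inverse demand is MR = 29 − 0.5q.
The marginal product is MP_H = 3.5·H^(-1/2).
A monopolist hires until marginal revenue product equals the wage: MR·MP_H = w.
At H, q = 7·√H. Substituting and solving: (29 − 3.5·√H)·3.5·H^(-1/2) = 38.5 gives H = 4.

H* = 4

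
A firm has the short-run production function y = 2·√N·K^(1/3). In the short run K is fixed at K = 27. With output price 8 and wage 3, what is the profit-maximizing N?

N* = 64

With K = 27, MP_N = (1/2)·2·N^(-1/2)·27^(1/3) = 3·N^(-1/2).
Profit maximization for a price taker requires P·MP_N = w: 8·3·N^(-1/2) = 3.
So N^(-1/2) = 0.125, which gives N = 64.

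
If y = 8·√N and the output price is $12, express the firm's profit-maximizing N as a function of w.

MP_N = (1/2)·8·N^(-1/2) = 4·N^(-1/2).
Setting P·MP_N = w: 48·N^(-1/2) = w.
Solving for N: N^(-1/2) = w/48, so N = (48/w)^(2).

N(w) = 2304/w²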